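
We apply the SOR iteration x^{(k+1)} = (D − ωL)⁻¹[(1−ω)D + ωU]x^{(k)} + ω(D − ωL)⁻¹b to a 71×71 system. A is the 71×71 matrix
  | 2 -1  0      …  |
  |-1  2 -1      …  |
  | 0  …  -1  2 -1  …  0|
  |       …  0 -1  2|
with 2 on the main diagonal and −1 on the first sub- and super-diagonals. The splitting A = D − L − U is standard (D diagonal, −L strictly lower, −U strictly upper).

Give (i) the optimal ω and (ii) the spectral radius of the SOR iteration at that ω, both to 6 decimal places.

ω* = 1.916407, ρ_SOR = 0.916407

spectrum of D⁻¹(L+U) = {cos(kπ/72) : 1≤k≤71}; ρ_J = cos(π/72) = 0.999048.
root = sin(π/72) = 0.0436194  (since 1−cos² = sin²).
Then 2/(1+√(1−ρ_J²)) = 2/(1+0.0436194); ω* = 2/1.0436194 = 1.916407.
ρ_SOR = ω* − 1 = 1.916407 − 1 = 0.916407.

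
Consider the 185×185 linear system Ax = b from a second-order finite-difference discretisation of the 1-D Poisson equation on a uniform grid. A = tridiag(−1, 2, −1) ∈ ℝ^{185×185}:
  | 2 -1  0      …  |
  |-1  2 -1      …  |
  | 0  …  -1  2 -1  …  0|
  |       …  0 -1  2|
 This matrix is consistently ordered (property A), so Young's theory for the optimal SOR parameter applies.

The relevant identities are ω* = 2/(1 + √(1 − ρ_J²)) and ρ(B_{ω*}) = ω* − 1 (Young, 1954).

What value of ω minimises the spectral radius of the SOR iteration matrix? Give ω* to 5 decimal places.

n=185: λ(B_J) = 1 − λ(A)/2 = cos(kπ/186); k=1 gives ρ_J = 0.99986.
√(1−ρ_J²) = |sin(π/186)| = 0.016889
Young: ω* = 2/(1+√(1−ρ_J²)) = 2/(1+0.016889) = 2/1.016889 = 1.96678.
ρ(B_{ω*}) = ω*−1 = 0.96678

ω* = 1.96678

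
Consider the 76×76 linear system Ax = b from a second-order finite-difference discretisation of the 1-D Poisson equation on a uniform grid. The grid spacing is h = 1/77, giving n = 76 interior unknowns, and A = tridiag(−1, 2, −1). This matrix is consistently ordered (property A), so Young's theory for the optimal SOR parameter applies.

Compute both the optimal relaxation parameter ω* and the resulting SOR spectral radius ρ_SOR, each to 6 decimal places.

With n=76, ρ(Jacobi) = cos(π/77) = 0.999168.
√(1−ρ_J²) simplifies to sin(π/77) = 0.0407886.
ω* = 2/(1+0.0407886) = 1.921620
and ρ(B_{ω*}) = 1.921620 − 1 = 0.921620.

ω* = 1.921620, ρ_SOR = 0.921620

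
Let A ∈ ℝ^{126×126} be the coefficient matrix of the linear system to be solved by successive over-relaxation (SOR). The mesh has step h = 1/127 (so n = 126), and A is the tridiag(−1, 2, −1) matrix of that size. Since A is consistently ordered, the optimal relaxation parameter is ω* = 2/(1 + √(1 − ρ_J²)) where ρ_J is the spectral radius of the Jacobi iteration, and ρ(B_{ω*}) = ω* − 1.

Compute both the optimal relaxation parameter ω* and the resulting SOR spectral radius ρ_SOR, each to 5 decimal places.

n=126: λ(B_J) = 1 − λ(A)/2 = cos(kπ/127); k=1 gives ρ_J = 0.99969.
√(1−ρ_J²) = |sin(π/127)| = 0.024734
ω* = 2 / (1 + 0.024734) = 2 / 1.024734 ≈ 1.95173.
Hence ρ(B_{ω*}) = 1.95173 − 1 = 0.95173.

ω* = 1.95173, ρ_SOR = 0.95173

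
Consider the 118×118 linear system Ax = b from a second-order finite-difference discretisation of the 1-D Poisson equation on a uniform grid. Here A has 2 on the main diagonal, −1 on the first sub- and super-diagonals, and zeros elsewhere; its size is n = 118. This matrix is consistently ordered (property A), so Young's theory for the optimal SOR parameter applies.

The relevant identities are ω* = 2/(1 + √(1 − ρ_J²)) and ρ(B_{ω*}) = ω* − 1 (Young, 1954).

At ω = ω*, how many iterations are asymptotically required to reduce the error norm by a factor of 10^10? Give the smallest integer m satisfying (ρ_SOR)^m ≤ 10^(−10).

With n=118, ρ(Jacobi) = cos(π/119) = 0.9996515.
√(1−ρ_J²) = |sin(π/119)| = 0.0263969
ω* = 2/(1+0.0263969) = 1.9485640
At ω = 1.9485640 every |λ(B_ω)| = ω−1, so ρ_SOR = 0.9485640.
For 10 digits: m = 10·ln10 / (−ln 0.9485640) = 23.0259/0.052806 = 436.047; round up → m = 437.

m = 437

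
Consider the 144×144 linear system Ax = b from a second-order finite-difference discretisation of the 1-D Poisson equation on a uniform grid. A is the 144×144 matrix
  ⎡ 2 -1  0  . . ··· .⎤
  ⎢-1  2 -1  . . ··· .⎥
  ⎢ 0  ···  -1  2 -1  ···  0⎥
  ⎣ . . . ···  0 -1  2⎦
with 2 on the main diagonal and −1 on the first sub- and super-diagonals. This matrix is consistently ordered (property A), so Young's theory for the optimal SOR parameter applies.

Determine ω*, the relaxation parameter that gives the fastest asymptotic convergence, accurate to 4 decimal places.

B_J for the 144×144 system has eigenvalues cos(kπ/145); ρ_J = cos(π/145) = 0.9998.
√(1−ρ_J²) simplifies to sin(π/145) = 0.02166.
Then 2/(1+√(1−ρ_J²)) = 2/(1+0.02166); ω* = 2/1.02166 = 1.9576.
ρ_SOR = ω* − 1 ≈ 0.9576.

ω* = 1.9576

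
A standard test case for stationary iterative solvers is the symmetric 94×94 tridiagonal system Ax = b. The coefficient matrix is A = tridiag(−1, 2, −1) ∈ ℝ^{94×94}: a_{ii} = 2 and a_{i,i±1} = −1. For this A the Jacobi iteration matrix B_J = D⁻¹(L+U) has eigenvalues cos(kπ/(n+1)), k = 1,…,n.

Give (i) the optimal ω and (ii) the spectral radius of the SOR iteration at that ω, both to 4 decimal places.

ω* = 1.9360, ρ_SOR = 0.9360

B_J for the 94×94 system has eigenvalues cos(kπ/95); ρ_J = cos(π/95) = 0.9995.
√(1−ρ_J²) = |sin(π/95)| = 0.03306
[ω*] 2 ÷ (1 + 0.03306) = 2 ÷ 1.03306 = 1.9360.
ρ_SOR = ω* − 1 ≈ 0.9360.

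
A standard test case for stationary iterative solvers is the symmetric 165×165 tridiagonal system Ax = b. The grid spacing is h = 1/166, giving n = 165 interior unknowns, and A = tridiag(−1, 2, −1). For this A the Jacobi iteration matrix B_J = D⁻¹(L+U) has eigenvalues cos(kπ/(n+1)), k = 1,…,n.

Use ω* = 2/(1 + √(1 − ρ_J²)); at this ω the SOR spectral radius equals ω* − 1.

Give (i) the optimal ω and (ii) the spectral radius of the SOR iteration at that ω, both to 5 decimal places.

[ρ_J] n=165: ρ(B_J) = cos(π/(n+1)) = cos(π/166) = 0.99982.
√(1 − cos²(π/166)) = sin(π/166) ≈ 0.018924.
Young: ω* = 2/(1+√(1−ρ_J²)) = 2/(1+0.018924) = 2/1.018924 = 1.96285.
Hence ρ(B_{ω*}) = 1.96285 − 1 = 0.96285.

ω* = 1.96285, ρ_SOR = 0.96285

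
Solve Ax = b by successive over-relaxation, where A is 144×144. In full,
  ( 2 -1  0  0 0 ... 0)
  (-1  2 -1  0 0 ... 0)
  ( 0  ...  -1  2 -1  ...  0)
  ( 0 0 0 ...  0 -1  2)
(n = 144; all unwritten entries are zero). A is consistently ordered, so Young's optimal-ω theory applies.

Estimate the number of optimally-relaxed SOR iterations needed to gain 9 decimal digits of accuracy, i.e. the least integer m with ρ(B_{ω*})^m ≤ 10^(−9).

[ρ_J] n=144: ρ(B_J) = cos(π/(n+1)) = cos(π/145) = 0.9997653.
root = sin(π/145) = 0.0216645  (since 1−cos² = sin²).
ω* = 2/(1+0.0216645) = 1.9575898
ρ_SOR = ω* − 1 = 1.9575898 − 1 = 0.9575898.
9·ln10 = 20.7233; −ln(0.9575898) = 0.0433358; m = ⌈20.7233/0.0433358⌉ = ⌈478.203⌉ = 479.

m = 479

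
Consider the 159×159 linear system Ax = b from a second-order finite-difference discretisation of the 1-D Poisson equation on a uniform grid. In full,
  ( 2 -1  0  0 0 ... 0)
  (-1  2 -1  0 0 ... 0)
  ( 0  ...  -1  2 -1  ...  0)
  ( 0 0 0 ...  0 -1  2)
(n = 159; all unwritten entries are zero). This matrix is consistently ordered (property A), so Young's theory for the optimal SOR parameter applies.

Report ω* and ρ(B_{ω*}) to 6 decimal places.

ω* = 1.961489, ρ_SOR = 0.961489

½·tridiag(1,0,1) at n=159: λ_k = cos(kπ/160); max |λ| at k=1 ⇒ ρ_J = cos(π/160) ≈ 0.999807.
√(1−ρ_J²) simplifies to sin(π/160) = 0.0196337.
So ω* = 2/1.0196337 = 1.961489 (Young).
and ρ(B_{ω*}) = 1.961489 − 1 = 0.961489.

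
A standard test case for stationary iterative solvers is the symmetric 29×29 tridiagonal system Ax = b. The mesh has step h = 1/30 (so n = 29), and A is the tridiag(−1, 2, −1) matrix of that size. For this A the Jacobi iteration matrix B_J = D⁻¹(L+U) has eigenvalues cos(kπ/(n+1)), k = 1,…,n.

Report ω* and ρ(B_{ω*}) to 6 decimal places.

½·tridiag(1,0,1) at n=29: λ_k = cos(kπ/30); max |λ| at k=1 ⇒ ρ_J = cos(π/30) ≈ 0.994522.
√(1−ρ_J²) simplifies to sin(π/30) = 0.1045285.
Young: ω* = 2/(1+√(1−ρ_J²)) = 2/(1+0.1045285) = 2/1.1045285 = 1.810727.
ρ_SOR = ω* − 1 ≈ 0.810727.

ω* = 1.810727, ρ_SOR = 0.810727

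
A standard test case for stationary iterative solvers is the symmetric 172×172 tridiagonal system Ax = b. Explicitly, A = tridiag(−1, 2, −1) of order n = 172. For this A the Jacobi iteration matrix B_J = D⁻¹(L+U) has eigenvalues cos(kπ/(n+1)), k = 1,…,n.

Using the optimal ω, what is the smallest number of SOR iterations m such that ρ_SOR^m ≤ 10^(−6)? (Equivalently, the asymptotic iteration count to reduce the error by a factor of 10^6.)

½·tridiag(1,0,1) at n=172: λ_k = cos(kπ/173); max |λ| at k=1 ⇒ ρ_J = cos(π/173) ≈ 0.9998351.
√(1−ρ_J²) = |sin(π/173)| = 0.0181585
[ω*] 2 ÷ (1 + 0.0181585) = 2 ÷ 1.0181585 = 1.9643307.
Hence ρ(B_{ω*}) = 1.9643307 − 1 = 0.9643307.
6·ln10 = 13.8155; −ln(0.9643307) = 0.036321; m = ⌈13.8155/0.036321⌉ = ⌈380.372⌉ = 381.

m = 381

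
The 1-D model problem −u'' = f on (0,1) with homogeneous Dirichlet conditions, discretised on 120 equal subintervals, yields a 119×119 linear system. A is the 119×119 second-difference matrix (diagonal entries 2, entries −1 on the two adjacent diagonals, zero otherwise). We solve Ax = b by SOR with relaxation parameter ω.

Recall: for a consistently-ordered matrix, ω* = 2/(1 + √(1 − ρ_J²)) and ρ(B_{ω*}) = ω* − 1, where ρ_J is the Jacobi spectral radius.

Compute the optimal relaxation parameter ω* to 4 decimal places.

ω* = 1.9490

n=119: λ(B_J) = 1 − λ(A)/2 = cos(kπ/120); k=1 gives ρ_J = 0.9997.
√(1−ρ_J²) simplifies to sin(π/120) = 0.02618.
ω* = 2/(1+0.02618) = 1.9490
ρ_SOR = ω* − 1 ≈ 0.9490.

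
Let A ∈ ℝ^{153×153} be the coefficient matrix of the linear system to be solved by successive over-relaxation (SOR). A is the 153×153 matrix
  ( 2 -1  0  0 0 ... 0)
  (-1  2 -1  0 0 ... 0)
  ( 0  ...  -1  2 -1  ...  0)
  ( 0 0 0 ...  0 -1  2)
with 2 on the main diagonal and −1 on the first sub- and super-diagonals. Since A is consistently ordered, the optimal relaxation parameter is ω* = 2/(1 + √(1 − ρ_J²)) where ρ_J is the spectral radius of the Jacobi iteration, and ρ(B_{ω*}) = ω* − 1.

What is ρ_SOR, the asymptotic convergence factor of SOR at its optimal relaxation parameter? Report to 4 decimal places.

ρ_SOR = 0.9600

½·tridiag(1,0,1) at n=153: λ_k = cos(kπ/154); max |λ| at k=1 ⇒ ρ_J = cos(π/154) ≈ 0.9998.
root = sin(π/154) = 0.02040  (since 1−cos² = sin²).
ω* = 2/(1 + 0.02040) = 2/1.02040 = 1.9600.
ρ_SOR = ω* − 1 = 1.9600 − 1 = 0.9600.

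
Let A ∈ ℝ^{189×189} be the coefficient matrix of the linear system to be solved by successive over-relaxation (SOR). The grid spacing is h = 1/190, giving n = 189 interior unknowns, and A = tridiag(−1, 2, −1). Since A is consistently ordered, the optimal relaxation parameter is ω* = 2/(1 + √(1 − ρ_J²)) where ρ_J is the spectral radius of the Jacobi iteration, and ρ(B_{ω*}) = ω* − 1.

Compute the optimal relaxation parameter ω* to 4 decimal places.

n=189: λ(B_J) = 1 − λ(A)/2 = cos(kπ/190); k=1 gives ρ_J = 0.9999.
√(1 − cos²(π/190)) = sin(π/190) ≈ 0.01653.
ω* = 2 / (1 + 0.01653) = 2 / 1.01653 ≈ 1.9675.
[ρ_SOR] ω* − 1 = 0.9675.

ω* = 1.9675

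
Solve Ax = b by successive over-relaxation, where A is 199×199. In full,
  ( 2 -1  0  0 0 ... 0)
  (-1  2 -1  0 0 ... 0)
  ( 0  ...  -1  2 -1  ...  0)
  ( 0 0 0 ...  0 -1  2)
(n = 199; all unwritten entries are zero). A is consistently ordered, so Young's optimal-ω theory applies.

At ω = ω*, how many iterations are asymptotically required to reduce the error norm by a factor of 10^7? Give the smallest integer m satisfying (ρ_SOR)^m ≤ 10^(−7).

ρ_J = max_k |cos(kπ/200)| = cos(π/200) = 0.9998766
1 − cos²(π/200) = sin²(π/200) ⇒ √(1−ρ_J²) = sin(π/200) = 0.0157073.
ω* = 2 / (1 + 0.0157073) = 2 / 1.0157073 ≈ 1.9690712.
ρ_SOR = ω* − 1 ≈ 0.9690712.
7·ln10 = 16.1181; −ln(0.9690712) = 0.0314172; m = ⌈16.1181/0.0314172⌉ = ⌈513.034⌉ = 514.

m = 514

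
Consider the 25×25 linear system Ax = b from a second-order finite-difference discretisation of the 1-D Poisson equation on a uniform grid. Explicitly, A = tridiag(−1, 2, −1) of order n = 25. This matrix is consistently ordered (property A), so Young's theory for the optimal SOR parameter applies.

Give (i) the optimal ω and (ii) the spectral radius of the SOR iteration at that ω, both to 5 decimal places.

[ρ_J] n=25: ρ(B_J) = cos(π/(n+1)) = cos(π/26) = 0.99271.
√(1−ρ_J²) simplifies to sin(π/26) = 0.120537.
[ω*] 2 ÷ (1 + 0.120537) = 2 ÷ 1.120537 = 1.78486.
ρ_SOR = ω* − 1 ≈ 0.78486.

ω* = 1.78486, ρ_SOR = 0.78486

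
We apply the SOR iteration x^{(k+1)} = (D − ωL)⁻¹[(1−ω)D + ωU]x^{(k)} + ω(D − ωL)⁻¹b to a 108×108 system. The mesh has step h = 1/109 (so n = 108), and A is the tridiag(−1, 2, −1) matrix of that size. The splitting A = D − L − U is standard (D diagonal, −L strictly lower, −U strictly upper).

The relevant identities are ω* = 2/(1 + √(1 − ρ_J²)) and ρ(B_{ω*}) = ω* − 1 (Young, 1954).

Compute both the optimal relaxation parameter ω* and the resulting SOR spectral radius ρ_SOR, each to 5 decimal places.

½·tridiag(1,0,1) at n=108: λ_k = cos(kπ/109); max |λ| at k=1 ⇒ ρ_J = cos(π/109) ≈ 0.99958.
√(1 − cos²(π/109)) = sin(π/109) ≈ 0.028818.
Then 2/(1+√(1−ρ_J²)) = 2/(1+0.028818); ω* = 2/1.028818 = 1.94398.
At ω = 1.94398 every |λ(B_ω)| = ω−1, so ρ_SOR = 0.94398.

ω* = 1.94398, ρ_SOR = 0.94398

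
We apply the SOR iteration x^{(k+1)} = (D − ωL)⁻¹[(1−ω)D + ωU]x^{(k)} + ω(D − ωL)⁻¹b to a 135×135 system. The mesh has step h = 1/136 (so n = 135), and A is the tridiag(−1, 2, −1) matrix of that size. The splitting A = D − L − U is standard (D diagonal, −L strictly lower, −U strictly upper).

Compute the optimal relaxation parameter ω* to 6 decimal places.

[ρ_J] n=135: ρ(B_J) = cos(π/(n+1)) = cos(π/136) = 0.999733.
√(1−ρ_J²) simplifies to sin(π/136) = 0.0230979.
ω* = 2/(1+0.0230979) = 1.954847
ρ_SOR = ω* − 1 = 1.954847 − 1 = 0.954847.

ω* = 1.954847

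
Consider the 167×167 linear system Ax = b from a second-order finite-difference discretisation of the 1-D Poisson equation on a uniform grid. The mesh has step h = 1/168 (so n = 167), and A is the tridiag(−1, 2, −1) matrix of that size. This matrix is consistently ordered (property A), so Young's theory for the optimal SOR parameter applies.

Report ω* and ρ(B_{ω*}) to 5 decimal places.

ω* = 1.96329, ρ_SOR = 0.96329

B_J for the 167×167 system has eigenvalues cos(kπ/168); ρ_J = cos(π/168) = 0.99983.
√(1 − cos²(π/168)) = sin(π/168) ≈ 0.018699.
ω* = 2 / (1 + 0.018699) = 2 / 1.018699 ≈ 1.96329.
ρ(B_{ω*}) = ω*−1 = 0.96329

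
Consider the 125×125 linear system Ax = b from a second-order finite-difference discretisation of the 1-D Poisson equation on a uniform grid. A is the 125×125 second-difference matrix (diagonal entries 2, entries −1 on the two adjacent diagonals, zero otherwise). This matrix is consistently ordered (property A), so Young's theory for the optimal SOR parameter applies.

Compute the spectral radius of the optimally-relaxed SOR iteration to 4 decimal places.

ρ_SOR = 0.9514

B_J for the 125×125 system has eigenvalues cos(kπ/126); ρ_J = cos(π/126) = 0.9997.
√(1−ρ_J²) = |sin(π/126)| = 0.02493
[ω*] 2 ÷ (1 + 0.02493) = 2 ÷ 1.02493 = 1.9514.
ρ_SOR = ω* − 1 = 1.9514 − 1 = 0.9514.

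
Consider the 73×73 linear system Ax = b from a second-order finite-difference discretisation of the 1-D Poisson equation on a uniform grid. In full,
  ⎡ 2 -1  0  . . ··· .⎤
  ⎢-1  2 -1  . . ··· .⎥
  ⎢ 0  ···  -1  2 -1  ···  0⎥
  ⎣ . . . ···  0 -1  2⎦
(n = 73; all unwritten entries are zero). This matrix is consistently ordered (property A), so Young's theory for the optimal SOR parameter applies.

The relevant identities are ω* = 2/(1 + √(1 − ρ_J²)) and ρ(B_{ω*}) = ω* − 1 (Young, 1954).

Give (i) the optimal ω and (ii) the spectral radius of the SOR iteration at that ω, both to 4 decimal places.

ω* = 1.9186, ρ_SOR = 0.9186

spectrum of D⁻¹(L+U) = {cos(kπ/74) : 1≤k≤73}; ρ_J = cos(π/74) = 0.9991.
√(1−ρ_J²) = |sin(π/74)| = 0.04244
So ω* = 2/1.04244 = 1.9186 (Young).
and ρ(B_{ω*}) = 1.9186 − 1 = 0.9186.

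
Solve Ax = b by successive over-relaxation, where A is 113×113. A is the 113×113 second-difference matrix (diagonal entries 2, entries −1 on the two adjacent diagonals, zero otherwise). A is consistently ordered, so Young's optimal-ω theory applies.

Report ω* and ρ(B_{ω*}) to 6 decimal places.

ω* = 1.946369, ρ_SOR = 0.946369

spectrum of D⁻¹(L+U) = {cos(kπ/114) : 1≤k≤113}; ρ_J = cos(π/114) = 0.999620.
√(1 − cos²(π/114)) = sin(π/114) ≈ 0.0275543.
ω* = 2/(1+0.0275543) = 1.946369
Hence ρ(B_{ω*}) = 1.946369 − 1 = 0.946369.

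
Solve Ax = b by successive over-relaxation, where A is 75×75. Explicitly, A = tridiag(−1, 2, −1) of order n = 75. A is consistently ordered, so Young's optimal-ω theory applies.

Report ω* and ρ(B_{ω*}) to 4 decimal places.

ω* = 1.9206, ρ_SOR = 0.9206

With n=75, ρ(Jacobi) = cos(π/76) = 0.9991.
root = sin(π/76) = 0.04132  (since 1−cos² = sin²).
ω* = 2/(1+0.04132) = 1.9206
At ω = 1.9206 every |λ(B_ω)| = ω−1, so ρ_SOR = 0.9206.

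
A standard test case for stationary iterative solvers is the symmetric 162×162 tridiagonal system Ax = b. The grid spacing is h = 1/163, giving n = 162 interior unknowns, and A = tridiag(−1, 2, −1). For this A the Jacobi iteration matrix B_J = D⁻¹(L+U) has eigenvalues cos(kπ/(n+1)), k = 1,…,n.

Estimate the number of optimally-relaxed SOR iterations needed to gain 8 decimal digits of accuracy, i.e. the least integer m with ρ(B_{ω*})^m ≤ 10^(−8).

With n=162, ρ(Jacobi) = cos(π/163) = 0.9998143.
√(1−ρ_J²) simplifies to sin(π/163) = 0.0192724.
[ω*] 2 ÷ (1 + 0.0192724) = 2 ÷ 1.0192724 = 1.9621840.
and ρ(B_{ω*}) = 1.9621840 − 1 = 0.9621840.
ρ_SOR^m ≤ 10^(−8) ⇔ m ≥ 8·ln10/(−ln 0.9621840) = 18.4207/0.0385496 = 477.844; m = ⌈477.844⌉ = 478.

m = 478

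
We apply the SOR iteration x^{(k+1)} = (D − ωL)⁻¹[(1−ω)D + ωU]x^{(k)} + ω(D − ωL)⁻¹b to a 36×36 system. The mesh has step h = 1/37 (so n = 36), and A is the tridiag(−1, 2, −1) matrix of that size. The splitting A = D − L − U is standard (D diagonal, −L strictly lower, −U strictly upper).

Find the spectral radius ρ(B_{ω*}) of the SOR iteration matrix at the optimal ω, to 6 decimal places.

ρ_SOR = 0.843648

ρ_J = max_k |cos(kπ/37)| = cos(π/37) = 0.996397
1 − cos²(π/37) = sin²(π/37) ⇒ √(1−ρ_J²) = sin(π/37) = 0.0848059.
ω* = 2/(1 + 0.0848059) = 2/1.0848059 = 1.843648.
and ρ(B_{ω*}) = 1.843648 − 1 = 0.843648.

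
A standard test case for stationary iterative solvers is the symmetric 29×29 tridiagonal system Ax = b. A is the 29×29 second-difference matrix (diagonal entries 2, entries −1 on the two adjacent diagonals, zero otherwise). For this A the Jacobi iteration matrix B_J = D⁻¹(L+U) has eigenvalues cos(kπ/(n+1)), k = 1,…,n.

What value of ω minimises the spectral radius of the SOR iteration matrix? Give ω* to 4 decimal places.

ω* = 1.8107

[ρ_J] n=29: ρ(B_J) = cos(π/(n+1)) = cos(π/30) = 0.9945.
√(1−ρ_J²) simplifies to sin(π/30) = 0.10453.
Then 2/(1+√(1−ρ_J²)) = 2/(1+0.10453); ω* = 2/1.10453 = 1.8107.
and ρ(B_{ω*}) = 1.8107 − 1 = 0.8107.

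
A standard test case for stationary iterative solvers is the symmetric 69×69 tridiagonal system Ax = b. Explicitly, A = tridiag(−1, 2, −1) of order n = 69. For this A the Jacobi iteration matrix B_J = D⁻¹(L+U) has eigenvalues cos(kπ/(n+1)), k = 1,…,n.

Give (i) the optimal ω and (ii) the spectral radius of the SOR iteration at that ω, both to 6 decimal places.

½·tridiag(1,0,1) at n=69: λ_k = cos(kπ/70); max |λ| at k=1 ⇒ ρ_J = cos(π/70) ≈ 0.998993.
√(1−ρ_J²) = |sin(π/70)| = 0.0448648
ω* = 2/(1+0.0448648) = 1.914123
At ω = 1.914123 every |λ(B_ω)| = ω−1, so ρ_SOR = 0.914123.

ω* = 1.914123, ρ_SOR = 0.914123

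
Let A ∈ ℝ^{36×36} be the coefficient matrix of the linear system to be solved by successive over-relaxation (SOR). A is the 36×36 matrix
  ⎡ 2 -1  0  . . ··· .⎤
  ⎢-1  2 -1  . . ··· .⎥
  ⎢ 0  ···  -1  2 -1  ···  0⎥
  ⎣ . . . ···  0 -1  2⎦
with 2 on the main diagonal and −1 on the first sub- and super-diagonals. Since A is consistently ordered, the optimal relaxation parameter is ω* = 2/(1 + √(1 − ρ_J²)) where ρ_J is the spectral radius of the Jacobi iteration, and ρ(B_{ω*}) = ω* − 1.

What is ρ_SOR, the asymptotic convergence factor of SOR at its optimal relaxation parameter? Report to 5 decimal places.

ρ_SOR = 0.84365

ρ_J = max_k |cos(kπ/37)| = cos(π/37) = 0.99640
√(1−ρ_J²) = |sin(π/37)| = 0.084806
[ω*] 2 ÷ (1 + 0.084806) = 2 ÷ 1.084806 = 1.84365.
[ρ_SOR] ω* − 1 = 0.84365.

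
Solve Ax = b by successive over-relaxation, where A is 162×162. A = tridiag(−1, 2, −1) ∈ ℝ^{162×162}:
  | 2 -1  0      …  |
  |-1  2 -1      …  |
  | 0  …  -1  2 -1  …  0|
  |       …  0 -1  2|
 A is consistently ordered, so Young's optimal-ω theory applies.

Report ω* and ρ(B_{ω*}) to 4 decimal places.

ω* = 1.9622, ρ_SOR = 0.9622

spectrum of D⁻¹(L+U) = {cos(kπ/163) : 1≤k≤162}; ρ_J = cos(π/163) = 0.9998.
1 − cos²(π/163) = sin²(π/163) ⇒ √(1−ρ_J²) = sin(π/163) = 0.01927.
Young: ω* = 2/(1+√(1−ρ_J²)) = 2/(1+0.01927) = 2/1.01927 = 1.9622.
ρ_SOR = ω* − 1 = 1.9622 − 1 = 0.9622.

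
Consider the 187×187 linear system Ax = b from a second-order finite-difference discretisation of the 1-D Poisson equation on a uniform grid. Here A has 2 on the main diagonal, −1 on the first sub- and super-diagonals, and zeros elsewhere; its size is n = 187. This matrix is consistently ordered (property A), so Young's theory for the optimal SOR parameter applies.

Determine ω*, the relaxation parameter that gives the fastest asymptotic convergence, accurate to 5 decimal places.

ω* = 1.96713

B_J for the 187×187 system has eigenvalues cos(kπ/188); ρ_J = cos(π/188) = 0.99986.
root = sin(π/188) = 0.016710  (since 1−cos² = sin²).
ω* = 2/(1+0.016710) = 1.96713
ρ_SOR = ω* − 1 ≈ 0.96713.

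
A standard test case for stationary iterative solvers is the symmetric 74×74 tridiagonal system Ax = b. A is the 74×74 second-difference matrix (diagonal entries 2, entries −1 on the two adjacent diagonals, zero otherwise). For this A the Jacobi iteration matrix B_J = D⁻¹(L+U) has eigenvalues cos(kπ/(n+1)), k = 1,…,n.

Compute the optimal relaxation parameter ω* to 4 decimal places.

[ρ_J] n=74: ρ(B_J) = cos(π/(n+1)) = cos(π/75) = 0.9991.
√(1−ρ_J²) = |sin(π/75)| = 0.04188
ω* = 2/(1+0.04188) = 1.9196
Hence ρ(B_{ω*}) = 1.9196 − 1 = 0.9196.

ω* = 1.9196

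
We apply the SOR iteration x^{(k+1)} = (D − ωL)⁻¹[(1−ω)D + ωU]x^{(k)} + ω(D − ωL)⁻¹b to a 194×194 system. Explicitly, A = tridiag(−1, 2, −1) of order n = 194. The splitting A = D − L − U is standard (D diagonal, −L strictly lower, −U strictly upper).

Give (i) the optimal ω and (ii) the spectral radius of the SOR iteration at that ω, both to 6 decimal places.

ω* = 1.968291, ρ_SOR = 0.968291

B_J for the 194×194 system has eigenvalues cos(kπ/195); ρ_J = cos(π/195) = 0.999870.
root = sin(π/195) = 0.0161100  (since 1−cos² = sin²).
Then 2/(1+√(1−ρ_J²)) = 2/(1+0.0161100); ω* = 2/1.0161100 = 1.968291.
ρ(B_{ω*}) = ω*−1 = 0.968291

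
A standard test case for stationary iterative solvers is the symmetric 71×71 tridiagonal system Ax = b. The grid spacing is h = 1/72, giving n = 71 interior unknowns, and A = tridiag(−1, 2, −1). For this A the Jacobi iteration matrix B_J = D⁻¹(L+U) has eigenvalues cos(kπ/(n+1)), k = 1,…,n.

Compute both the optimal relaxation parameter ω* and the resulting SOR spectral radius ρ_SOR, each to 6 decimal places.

ρ_J = max_k |cos(kπ/72)| = cos(π/72) = 0.999048
√(1 − cos²(π/72)) = sin(π/72) ≈ 0.0436194.
Young: ω* = 2/(1+√(1−ρ_J²)) = 2/(1+0.0436194) = 2/1.0436194 = 1.916407.
ρ_SOR = ω* − 1 = 1.916407 − 1 = 0.916407.

ω* = 1.916407, ρ_SOR = 0.916407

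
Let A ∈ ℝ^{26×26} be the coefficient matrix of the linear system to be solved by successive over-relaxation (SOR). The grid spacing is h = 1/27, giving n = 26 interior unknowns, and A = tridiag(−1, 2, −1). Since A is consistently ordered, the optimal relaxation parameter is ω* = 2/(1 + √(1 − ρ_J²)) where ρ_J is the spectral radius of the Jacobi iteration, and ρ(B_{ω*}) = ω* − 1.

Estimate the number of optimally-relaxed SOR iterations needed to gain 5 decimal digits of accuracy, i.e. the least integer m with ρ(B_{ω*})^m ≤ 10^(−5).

[ρ_J] n=26: ρ(B_J) = cos(π/(n+1)) = cos(π/27) = 0.9932384.
√(1−ρ_J²) = |sin(π/27)| = 0.1160929
Young: ω* = 2/(1+√(1−ρ_J²)) = 2/(1+0.1160929) = 2/1.1160929 = 1.7919655.
ρ_SOR = ω* − 1 = 1.7919655 − 1 = 0.7919655.
Need (0.7919655)^m ≤ 10^(−5): m ≥ 5·ln10/|ln 0.7919655| = 11.5129/0.233237 = 49.361 ⇒ m = 50.

m = 50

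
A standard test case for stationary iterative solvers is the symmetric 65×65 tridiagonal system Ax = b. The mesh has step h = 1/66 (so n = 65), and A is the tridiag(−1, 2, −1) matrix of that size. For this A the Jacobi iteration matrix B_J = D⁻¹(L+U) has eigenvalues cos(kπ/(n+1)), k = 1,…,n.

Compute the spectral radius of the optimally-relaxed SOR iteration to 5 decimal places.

n=65: λ(B_J) = 1 − λ(A)/2 = cos(kπ/66); k=1 gives ρ_J = 0.99887.
√(1−ρ_J²) = |sin(π/66)| = 0.047582
Then 2/(1+√(1−ρ_J²)) = 2/(1+0.047582); ω* = 2/1.047582 = 1.90916.
At ω = 1.90916 every |λ(B_ω)| = ω−1, so ρ_SOR = 0.90916.

ρ_SOR = 0.90916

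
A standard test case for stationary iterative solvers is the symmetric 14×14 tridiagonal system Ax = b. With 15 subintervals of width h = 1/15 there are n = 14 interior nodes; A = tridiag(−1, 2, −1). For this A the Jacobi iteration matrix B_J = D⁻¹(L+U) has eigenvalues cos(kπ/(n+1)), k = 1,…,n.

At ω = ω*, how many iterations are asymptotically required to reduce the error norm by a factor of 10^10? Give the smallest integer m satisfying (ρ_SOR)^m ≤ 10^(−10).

m = 55

ρ_J = max_k |cos(kπ/15)| = cos(π/15) = 0.9781476
√(1−ρ_J²) = |sin(π/15)| = 0.2079117
Young: ω* = 2/(1+√(1−ρ_J²)) = 2/(1+0.2079117) = 2/1.2079117 = 1.6557502.
ρ(B_{ω*}) = ω*−1 = 0.6557502
ρ_SOR^m ≤ 10^(−10) ⇔ m ≥ 10·ln10/(−ln 0.6557502) = 23.0259/0.421975 = 54.567; m = ⌈54.567⌉ = 55.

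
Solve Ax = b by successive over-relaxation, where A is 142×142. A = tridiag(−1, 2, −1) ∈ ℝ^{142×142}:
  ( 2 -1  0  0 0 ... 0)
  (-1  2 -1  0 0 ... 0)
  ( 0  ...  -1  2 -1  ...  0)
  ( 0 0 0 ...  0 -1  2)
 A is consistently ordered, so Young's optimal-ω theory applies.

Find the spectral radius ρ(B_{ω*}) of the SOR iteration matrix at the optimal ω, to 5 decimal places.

[ρ_J] n=142: ρ(B_J) = cos(π/(n+1)) = cos(π/143) = 0.99976.
√(1 − cos²(π/143)) = sin(π/143) ≈ 0.021967.
ω* = 2 / (1 + 0.021967) = 2 / 1.021967 ≈ 1.95701.
ρ_SOR = ω* − 1 ≈ 0.95701.

ρ_SOR = 0.95701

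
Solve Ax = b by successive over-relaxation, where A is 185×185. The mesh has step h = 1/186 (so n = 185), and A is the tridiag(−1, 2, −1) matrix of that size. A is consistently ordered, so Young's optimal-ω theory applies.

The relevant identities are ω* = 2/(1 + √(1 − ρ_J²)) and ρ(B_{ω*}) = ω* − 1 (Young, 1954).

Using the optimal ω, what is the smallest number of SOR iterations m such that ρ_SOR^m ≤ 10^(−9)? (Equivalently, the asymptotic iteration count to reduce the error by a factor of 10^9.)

m = 614

ρ_J = max_k |cos(kπ/186)| = cos(π/186) = 0.9998574
root = sin(π/186) = 0.0168895  (since 1−cos² = sin²).
ω* = 2/(1+0.0168895) = 1.9667820
and ρ(B_{ω*}) = 1.9667820 − 1 = 0.9667820.
9·ln10 = 20.7233; −ln(0.9667820) = 0.0337822; m = ⌈20.7233/0.0337822⌉ = ⌈613.438⌉ = 614.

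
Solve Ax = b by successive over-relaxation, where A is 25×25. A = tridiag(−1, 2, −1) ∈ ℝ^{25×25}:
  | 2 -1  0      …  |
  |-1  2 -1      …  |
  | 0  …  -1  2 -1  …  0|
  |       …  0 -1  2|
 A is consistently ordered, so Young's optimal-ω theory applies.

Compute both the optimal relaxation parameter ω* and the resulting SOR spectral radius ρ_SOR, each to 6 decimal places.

ω* = 1.784859, ρ_SOR = 0.784859

With n=25, ρ(Jacobi) = cos(π/26) = 0.992709.
1 − cos²(π/26) = sin²(π/26) ⇒ √(1−ρ_J²) = sin(π/26) = 0.1205367.
[ω*] 2 ÷ (1 + 0.1205367) = 2 ÷ 1.1205367 = 1.784859.
[ρ_SOR] ω* − 1 = 0.784859.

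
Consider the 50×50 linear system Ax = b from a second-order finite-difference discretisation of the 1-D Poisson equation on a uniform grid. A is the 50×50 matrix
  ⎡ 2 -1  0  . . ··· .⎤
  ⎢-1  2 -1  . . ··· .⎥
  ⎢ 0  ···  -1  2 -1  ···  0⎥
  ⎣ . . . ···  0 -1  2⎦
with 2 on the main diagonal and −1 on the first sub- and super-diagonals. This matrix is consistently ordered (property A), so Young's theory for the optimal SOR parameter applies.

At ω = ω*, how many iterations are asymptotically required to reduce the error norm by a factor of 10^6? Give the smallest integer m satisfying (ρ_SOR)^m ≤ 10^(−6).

ρ_J = max_k |cos(kπ/51)| = cos(π/51) = 0.9981033
√(1−ρ_J²) simplifies to sin(π/51) = 0.0615609.
ω* = 2/(1 + 0.0615609) = 2/1.0615609 = 1.8840181.
Hence ρ(B_{ω*}) = 1.8840181 − 1 = 0.8840181.
Need (0.8840181)^m ≤ 10^(−6): m ≥ 6·ln10/|ln 0.8840181| = 13.8155/0.123278 = 112.068 ⇒ m = 113.

m = 113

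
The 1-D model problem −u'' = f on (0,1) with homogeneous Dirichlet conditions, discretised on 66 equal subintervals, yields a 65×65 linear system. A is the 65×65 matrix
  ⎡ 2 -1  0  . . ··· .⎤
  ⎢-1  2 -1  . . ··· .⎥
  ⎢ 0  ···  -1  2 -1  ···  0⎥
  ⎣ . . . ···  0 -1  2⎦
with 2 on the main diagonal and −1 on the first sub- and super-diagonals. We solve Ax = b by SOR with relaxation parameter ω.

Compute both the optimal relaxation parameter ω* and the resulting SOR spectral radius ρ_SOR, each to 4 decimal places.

B_J for the 65×65 system has eigenvalues cos(kπ/66); ρ_J = cos(π/66) = 0.9989.
√(1−ρ_J²) = |sin(π/66)| = 0.04758
ω* = 2 / (1 + 0.04758) = 2 / 1.04758 ≈ 1.9092.
ρ(B_{ω*}) = ω*−1 = 0.9092

ω* = 1.9092, ρ_SOR = 0.9092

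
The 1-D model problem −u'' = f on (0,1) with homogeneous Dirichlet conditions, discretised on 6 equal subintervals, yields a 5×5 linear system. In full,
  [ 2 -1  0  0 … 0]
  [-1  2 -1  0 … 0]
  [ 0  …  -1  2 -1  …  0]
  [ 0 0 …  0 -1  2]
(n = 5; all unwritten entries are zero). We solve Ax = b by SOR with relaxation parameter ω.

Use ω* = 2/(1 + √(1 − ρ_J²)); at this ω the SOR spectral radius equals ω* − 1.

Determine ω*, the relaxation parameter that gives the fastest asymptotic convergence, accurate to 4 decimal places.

ω* = 1.3333

½·tridiag(1,0,1) at n=5: λ_k = cos(kπ/6); max |λ| at k=1 ⇒ ρ_J = cos(π/6) ≈ 0.8660.
√(1−ρ_J²) = |sin(π/6)| = 0.50000
ω* = 2/(1+0.50000) = 1.3333
At ω = 1.3333 every |λ(B_ω)| = ω−1, so ρ_SOR = 0.3333.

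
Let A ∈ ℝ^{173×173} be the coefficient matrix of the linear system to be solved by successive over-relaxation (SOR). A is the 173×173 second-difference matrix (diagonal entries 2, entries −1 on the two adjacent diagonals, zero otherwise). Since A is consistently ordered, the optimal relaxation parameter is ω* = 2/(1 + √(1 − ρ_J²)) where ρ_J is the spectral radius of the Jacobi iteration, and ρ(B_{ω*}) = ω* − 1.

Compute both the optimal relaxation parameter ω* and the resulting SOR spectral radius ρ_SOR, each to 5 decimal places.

[ρ_J] n=173: ρ(B_J) = cos(π/(n+1)) = cos(π/174) = 0.99984.
√(1−ρ_J²) = |sin(π/174)| = 0.018054
Young: ω* = 2/(1+√(1−ρ_J²)) = 2/(1+0.018054) = 2/1.018054 = 1.96453.
[ρ_SOR] ω* − 1 = 0.96453.

ω* = 1.96453, ρ_SOR = 0.96453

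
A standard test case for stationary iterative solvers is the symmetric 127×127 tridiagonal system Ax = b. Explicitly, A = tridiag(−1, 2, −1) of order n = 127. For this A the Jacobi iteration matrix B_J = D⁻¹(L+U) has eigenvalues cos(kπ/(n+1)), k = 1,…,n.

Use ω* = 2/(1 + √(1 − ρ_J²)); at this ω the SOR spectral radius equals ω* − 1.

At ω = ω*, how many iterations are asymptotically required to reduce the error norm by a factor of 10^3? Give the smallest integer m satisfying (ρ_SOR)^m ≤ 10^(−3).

n=127: λ(B_J) = 1 − λ(A)/2 = cos(kπ/128); k=1 gives ρ_J = 0.9996988.
root = sin(π/128) = 0.0245412  (since 1−cos² = sin²).
Then 2/(1+√(1−ρ_J²)) = 2/(1+0.0245412); ω* = 2/1.0245412 = 1.9520933.
At ω = 1.9520933 every |λ(B_ω)| = ω−1, so ρ_SOR = 0.9520933.
ρ_SOR^m ≤ 10^(−3) ⇔ m ≥ 3·ln10/(−ln 0.9520933) = 6.90776/0.0490922 = 140.710; m = ⌈140.710⌉ = 141.

m = 141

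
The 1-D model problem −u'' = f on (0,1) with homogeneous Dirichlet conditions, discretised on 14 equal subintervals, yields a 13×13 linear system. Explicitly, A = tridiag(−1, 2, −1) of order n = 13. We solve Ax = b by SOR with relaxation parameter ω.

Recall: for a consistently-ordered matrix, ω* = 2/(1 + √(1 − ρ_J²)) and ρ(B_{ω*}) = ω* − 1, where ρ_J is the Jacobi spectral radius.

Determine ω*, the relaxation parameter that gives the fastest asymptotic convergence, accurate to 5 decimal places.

ω* = 1.63596

½·tridiag(1,0,1) at n=13: λ_k = cos(kπ/14); max |λ| at k=1 ⇒ ρ_J = cos(π/14) ≈ 0.97493.
1 − cos²(π/14) = sin²(π/14) ⇒ √(1−ρ_J²) = sin(π/14) = 0.222521.
ω* = 2/(1+0.222521) = 1.63596
[ρ_SOR] ω* − 1 = 0.63596.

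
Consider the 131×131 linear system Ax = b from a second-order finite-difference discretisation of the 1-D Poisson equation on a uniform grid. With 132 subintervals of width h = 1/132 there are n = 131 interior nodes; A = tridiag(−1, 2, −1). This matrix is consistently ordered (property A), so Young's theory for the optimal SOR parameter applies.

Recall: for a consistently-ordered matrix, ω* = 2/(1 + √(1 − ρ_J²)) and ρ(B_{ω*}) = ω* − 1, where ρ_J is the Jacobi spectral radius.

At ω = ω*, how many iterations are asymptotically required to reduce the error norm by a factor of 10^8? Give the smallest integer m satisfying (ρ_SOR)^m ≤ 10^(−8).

ρ_J = max_k |cos(kπ/132)| = cos(π/132) = 0.9997168
√(1−ρ_J²) = |sin(π/132)| = 0.0237977
Young: ω* = 2/(1+√(1−ρ_J²)) = 2/(1+0.0237977) = 2/1.0237977 = 1.9535109.
and ρ(B_{ω*}) = 1.9535109 − 1 = 0.9535109.
8·ln10 = 18.4207; −ln(0.9535109) = 0.0476044; m = ⌈18.4207/0.0476044⌉ = ⌈386.954⌉ = 387.

m = 387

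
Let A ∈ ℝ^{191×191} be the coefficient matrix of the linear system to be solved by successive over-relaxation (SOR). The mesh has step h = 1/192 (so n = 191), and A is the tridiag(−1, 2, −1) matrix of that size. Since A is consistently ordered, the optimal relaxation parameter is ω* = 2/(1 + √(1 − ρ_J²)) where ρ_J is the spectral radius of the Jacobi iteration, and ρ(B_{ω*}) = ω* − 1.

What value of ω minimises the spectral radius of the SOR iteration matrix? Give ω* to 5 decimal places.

ω* = 1.96780

With n=191, ρ(Jacobi) = cos(π/192) = 0.99987.
√(1−ρ_J²) simplifies to sin(π/192) = 0.016362.
ω* = 2/(1 + 0.016362) = 2/1.016362 = 1.96780.
Hence ρ(B_{ω*}) = 1.96780 − 1 = 0.96780.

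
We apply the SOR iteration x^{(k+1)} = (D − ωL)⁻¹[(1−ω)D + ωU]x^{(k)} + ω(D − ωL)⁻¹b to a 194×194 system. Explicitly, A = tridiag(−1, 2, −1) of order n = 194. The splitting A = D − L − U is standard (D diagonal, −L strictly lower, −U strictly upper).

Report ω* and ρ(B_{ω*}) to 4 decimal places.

[ρ_J] n=194: ρ(B_J) = cos(π/(n+1)) = cos(π/195) = 0.9999.
root = sin(π/195) = 0.01611  (since 1−cos² = sin²).
Young: ω* = 2/(1+√(1−ρ_J²)) = 2/(1+0.01611) = 2/1.01611 = 1.9683.
and ρ(B_{ω*}) = 1.9683 − 1 = 0.9683.

ω* = 1.9683, ρ_SOR = 0.9683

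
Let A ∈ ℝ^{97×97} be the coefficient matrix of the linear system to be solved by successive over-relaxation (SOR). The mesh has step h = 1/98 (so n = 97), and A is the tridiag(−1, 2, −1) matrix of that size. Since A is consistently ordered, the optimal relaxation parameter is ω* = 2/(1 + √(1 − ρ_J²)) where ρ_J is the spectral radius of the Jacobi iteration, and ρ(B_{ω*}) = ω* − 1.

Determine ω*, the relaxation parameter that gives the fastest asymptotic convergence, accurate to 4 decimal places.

With n=97, ρ(Jacobi) = cos(π/98) = 0.9995.
√(1−ρ_J²) = |sin(π/98)| = 0.03205
So ω* = 2/1.03205 = 1.9379 (Young).
ρ_SOR = ω* − 1 ≈ 0.9379.

ω* = 1.9379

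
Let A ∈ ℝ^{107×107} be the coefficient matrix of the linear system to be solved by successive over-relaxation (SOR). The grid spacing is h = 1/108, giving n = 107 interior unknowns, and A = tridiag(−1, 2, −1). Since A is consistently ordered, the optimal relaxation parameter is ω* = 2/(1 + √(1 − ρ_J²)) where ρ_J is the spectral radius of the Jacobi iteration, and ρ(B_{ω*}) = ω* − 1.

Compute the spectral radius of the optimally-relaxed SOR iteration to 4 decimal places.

ρ_SOR = 0.9435

½·tridiag(1,0,1) at n=107: λ_k = cos(kπ/108); max |λ| at k=1 ⇒ ρ_J = cos(π/108) ≈ 0.9996.
root = sin(π/108) = 0.02908  (since 1−cos² = sin²).
ω* = 2/(1 + 0.02908) = 2/1.02908 = 1.9435.
ρ_SOR = ω* − 1 ≈ 0.9435.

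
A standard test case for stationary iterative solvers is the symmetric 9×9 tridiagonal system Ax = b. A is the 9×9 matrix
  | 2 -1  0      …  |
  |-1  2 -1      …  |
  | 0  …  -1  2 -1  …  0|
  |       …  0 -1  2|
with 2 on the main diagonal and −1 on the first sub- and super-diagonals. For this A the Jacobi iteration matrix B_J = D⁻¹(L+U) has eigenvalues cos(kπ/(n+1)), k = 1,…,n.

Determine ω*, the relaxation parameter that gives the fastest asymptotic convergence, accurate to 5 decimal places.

With n=9, ρ(Jacobi) = cos(π/10) = 0.95106.
√(1−ρ_J²) simplifies to sin(π/10) = 0.309017.
ω* = 2/(1+0.309017) = 1.52786
ρ_SOR = ω* − 1 = 1.52786 − 1 = 0.52786.

ω* = 1.52786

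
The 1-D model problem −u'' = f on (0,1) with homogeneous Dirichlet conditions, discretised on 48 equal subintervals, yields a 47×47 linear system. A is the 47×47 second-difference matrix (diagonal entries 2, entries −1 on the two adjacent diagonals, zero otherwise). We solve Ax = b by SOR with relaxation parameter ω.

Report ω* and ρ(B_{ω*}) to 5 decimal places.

n=47: λ(B_J) = 1 − λ(A)/2 = cos(kπ/48); k=1 gives ρ_J = 0.99786.
root = sin(π/48) = 0.065403  (since 1−cos² = sin²).
[ω*] 2 ÷ (1 + 0.065403) = 2 ÷ 1.065403 = 1.87722.
[ρ_SOR] ω* − 1 = 0.87722.

ω* = 1.87722, ρ_SOR = 0.87722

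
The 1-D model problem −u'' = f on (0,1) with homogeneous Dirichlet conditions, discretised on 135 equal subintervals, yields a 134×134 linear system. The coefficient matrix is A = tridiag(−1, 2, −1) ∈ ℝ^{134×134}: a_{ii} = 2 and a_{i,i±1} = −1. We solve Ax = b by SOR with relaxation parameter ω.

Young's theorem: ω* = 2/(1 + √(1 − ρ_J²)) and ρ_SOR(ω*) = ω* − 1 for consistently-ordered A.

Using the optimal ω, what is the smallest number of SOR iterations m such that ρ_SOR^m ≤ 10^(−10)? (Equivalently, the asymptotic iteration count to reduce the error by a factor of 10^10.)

m = 495

n=134: λ(B_J) = 1 − λ(A)/2 = cos(kπ/135); k=1 gives ρ_J = 0.9997292.
√(1−ρ_J²) = |sin(π/135)| = 0.0232690
ω* = 2/(1+0.0232690) = 1.9545203
[ρ_SOR] ω* − 1 = 0.9545203.
For 10 digits: m = 10·ln10 / (−ln 0.9545203) = 23.0259/0.0465464 = 494.687; round up → m = 495.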